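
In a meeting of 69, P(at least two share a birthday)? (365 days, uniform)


P(all different) = Π(365-i)/365 for i=0..68
= 0.001036
P(match) = 1 - 0.001036 = 0.998964

P ≈ 0.9990 ≈ 99.90%


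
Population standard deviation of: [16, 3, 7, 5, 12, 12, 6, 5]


Mean = 66/8 = 33/4
  (16-33/4)²=961/16
  (3-33/4)²=441/16
  (7-33/4)²=25/16
  (5-33/4)²=169/16
  (12-33/4)²=225/16
  (12-33/4)²=225/16
  (6-33/4)²=81/16
  (5-33/4)²=169/16
Σ(x-μ)² = 287/2
σ² = (287/2)/8 = 287/16

σ = √(287/16) ≈ 4.2353


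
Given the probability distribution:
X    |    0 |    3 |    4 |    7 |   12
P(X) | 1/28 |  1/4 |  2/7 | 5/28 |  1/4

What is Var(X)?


E[X] = 43/7
E[X²] = 361/7
Var(X) = E[X²] - (E[X])² = 361/7 - 1849/49 = 678/49

Var(X) = 678/49 ≈ 13.8367


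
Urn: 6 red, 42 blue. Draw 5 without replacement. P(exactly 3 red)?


Hypergeometric: C(6,3)×C(42,2)/C(48,5)
= 20×861/1712304 = 1435/142692

P(X=3) = 1435/142692 ≈ 1.01%


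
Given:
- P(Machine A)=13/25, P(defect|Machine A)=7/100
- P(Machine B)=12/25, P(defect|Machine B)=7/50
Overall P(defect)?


P(B) = Σ P(B|Aᵢ)×P(Aᵢ)
  7/100×13/25 = 91/2500
  7/50×12/25 = 42/625
Sum = 259/2500

P(defect) = 259/2500 ≈ 10.36%


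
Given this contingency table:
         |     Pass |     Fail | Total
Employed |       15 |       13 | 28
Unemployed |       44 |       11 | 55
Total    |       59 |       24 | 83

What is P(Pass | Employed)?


P(Pass | Employed) = 15/(15+13) = 15/28

P(Pass|Employed) = 15/28 ≈ 53.57%


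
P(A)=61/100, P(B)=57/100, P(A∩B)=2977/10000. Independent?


P(A)×P(B) = 3477/10000
P(A∩B) = 2977/10000
Not equal → NOT independent

No, not independent


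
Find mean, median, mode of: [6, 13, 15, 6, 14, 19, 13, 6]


Sorted: [6, 6, 6, 13, 13, 14, 15, 19]
Mean = 92/8 = 23/2
Median = 13
Freq: {6: 3, 13: 2, 15: 1, 14: 1, 19: 1}
Mode: [6]

Mean=23/2, Median=13, Mode=6


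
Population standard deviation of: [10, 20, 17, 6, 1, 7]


Mean = 61/6
  (10-61/6)²=1/36
  (20-61/6)²=3481/36
  (17-61/6)²=1681/36
  (6-61/6)²=625/36
  (1-61/6)²=3025/36
  (7-61/6)²=361/36
Σ(x-μ)² = 1529/6
σ² = (1529/6)/6 = 1529/36

σ = √(1529/36) ≈ 6.5171


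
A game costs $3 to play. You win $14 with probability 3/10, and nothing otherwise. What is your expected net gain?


E[gain] = (14-3)×3/10 + (-3)×7/10
= 33/10 - 21/10 = 6/5

Expected net gain = $6/5 ≈ $1.20


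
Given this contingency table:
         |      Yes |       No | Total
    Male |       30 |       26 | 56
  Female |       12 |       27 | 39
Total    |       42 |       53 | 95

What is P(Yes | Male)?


P(Yes | Male) = 30/(30+26) = 30/56 = 15/28

P(Yes|Male) = 15/28 ≈ 53.57%


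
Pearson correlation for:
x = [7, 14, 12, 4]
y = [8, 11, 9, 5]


n=4, Σx=37, Σy=33, Σxy=338, Σx²=405, Σy²=291
r = (4×338 - 37×33)/√((4×405 - 37²)(4×291 - 33²))
= 131/√(251×75) = 131/√18825 ≈ 131/137.2042 ≈ 0.9548

r ≈ 0.9548


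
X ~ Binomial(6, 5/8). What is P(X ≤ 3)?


P(X ≤ 3) = Σ P(X=i) for i=0..3
P(X=0) = 729/262144
P(X=1) = 3645/131072
P(X=2) = 30375/262144
P(X=3) = 16875/65536
Sum = 52947/131072

P(X ≤ 3) = 52947/131072 ≈ 40.40%


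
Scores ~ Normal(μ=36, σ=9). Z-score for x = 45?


z = (x - μ)/σ = (45 - 36)/9 = 1.0

z = 1.0


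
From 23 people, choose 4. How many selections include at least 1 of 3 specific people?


Complement: C(23,4) - C(20,4) = 8855 - 4845 = 4010

4010


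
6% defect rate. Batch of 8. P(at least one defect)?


P(all good) = (47/50)^8 = 23811286661761/39062500000000
P(≥1 defect) = 15251213338239/39062500000000

P = 15251213338239/39062500000000 ≈ 39.04%


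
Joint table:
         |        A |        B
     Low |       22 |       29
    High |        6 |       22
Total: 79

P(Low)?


P(Low) = (22+29)/79 = 51/79

P(Low) = 51/79 ≈ 64.56%


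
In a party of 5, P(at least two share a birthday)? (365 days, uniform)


P(all different) = Π(365-i)/365 for i=0..4
= 0.972864
P(match) = 1 - 0.972864 = 0.027136

P ≈ 0.0271 ≈ 2.71%


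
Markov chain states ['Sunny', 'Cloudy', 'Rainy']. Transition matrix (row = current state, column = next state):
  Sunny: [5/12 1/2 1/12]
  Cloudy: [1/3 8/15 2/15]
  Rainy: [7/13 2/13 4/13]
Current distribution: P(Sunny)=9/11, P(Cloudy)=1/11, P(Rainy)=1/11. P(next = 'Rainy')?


P(next=Rainy) = Σᵢ P(now=i)×P(i→Rainy)
= 9/11×1/12 + 1/11×2/15 + 1/11×4/13
= 3/44 + 2/165 + 4/143 = 929/8580

P = 929/8580 ≈ 0.1083


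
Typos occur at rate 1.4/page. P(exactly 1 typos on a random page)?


Poisson(λ=1.4): P(X=1) = e^(-λ)×λ^k/k!
= e^(-1.4) × 1.4^1 / 1!
≈ 0.2465969639 × 1.4 / 1 ≈ 0.345236

P(X=1) ≈ 0.345236 ≈ 34.52%


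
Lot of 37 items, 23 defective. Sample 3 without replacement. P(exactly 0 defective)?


Hypergeometric: C(23,0)×C(14,3)/C(37,3)
= 1×364/7770 = 26/555

P(X=0) = 26/555 ≈ 4.68%


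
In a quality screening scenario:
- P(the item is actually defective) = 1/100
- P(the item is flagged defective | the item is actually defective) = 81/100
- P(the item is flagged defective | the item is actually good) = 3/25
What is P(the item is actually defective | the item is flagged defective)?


Using Bayes' theorem:
P(A|B) = P(B|A)·P(A) / P(B)

P(the item is flagged defective) = 81/100 × 1/100 + 3/25 × 99/100
= 81/10000 + 297/2500 = 1269/10000

P(the item is actually defective|the item is flagged defective) = (81/10000) / (1269/10000) = 3/47

P(the item is actually defective|the item is flagged defective) = 3/47 ≈ 6.38%


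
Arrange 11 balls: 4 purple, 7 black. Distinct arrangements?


11!/(4!×7!) = 330

330


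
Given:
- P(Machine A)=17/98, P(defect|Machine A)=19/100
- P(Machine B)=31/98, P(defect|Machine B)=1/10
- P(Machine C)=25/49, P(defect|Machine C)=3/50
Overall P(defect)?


P(B) = Σ P(B|Aᵢ)×P(Aᵢ)
  19/100×17/98 = 323/9800
  1/10×31/98 = 31/980
  3/50×25/49 = 3/98
Sum = 933/9800

P(defect) = 933/9800 ≈ 9.52%


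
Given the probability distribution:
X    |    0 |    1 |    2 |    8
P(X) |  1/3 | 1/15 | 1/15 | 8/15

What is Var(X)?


E[X] = 67/15
E[X²] = 517/15
Var(X) = E[X²] - (E[X])² = 517/15 - 4489/225 = 3266/225

Var(X) = 3266/225 ≈ 14.5156


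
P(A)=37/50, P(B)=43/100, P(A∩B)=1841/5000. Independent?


P(A)×P(B) = 1591/5000
P(A∩B) = 1841/5000
Not equal → NOT independent

No, not independent


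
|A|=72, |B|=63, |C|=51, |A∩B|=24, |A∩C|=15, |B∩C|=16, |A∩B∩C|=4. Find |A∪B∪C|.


|A∪B∪C| = 72+63+51-24-15-16+4 = 135

|A∪B∪C| = 135


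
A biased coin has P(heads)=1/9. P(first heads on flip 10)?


Geometric: P(X=10) = (1-p)^(k-1)×p = (8/9)^9×1/9 = 134217728/3486784401

P(X=10) = 134217728/3486784401 ≈ 3.85%


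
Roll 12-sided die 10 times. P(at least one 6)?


P(no 6)^10 = (11/12)^10 = 25937424601/61917364224
P(≥1) = 1 - 25937424601/61917364224 = 35979939623/61917364224

P = 35979939623/61917364224 ≈ 58.11%


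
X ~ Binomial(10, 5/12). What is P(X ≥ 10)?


P(X ≥ 10) = Σ P(X=i) for i=10..10
P(X=10) = 9765625/61917364224
Sum = 9765625/61917364224

P(X ≥ 10) = 9765625/61917364224 ≈ 0.02%


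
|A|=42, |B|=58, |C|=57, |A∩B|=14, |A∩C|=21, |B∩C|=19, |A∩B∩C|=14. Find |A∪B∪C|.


|A∪B∪C| = 42+58+57-14-21-19+14 = 117

|A∪B∪C| = 117


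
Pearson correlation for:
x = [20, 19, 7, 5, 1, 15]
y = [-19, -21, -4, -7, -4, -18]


n=6, Σx=67, Σy=-73, Σxy=-1116, Σx²=1061, Σy²=1207
r = (6×(-1116) - 67×(-73))/√((6×1061 - 67²)(6×1207 - (-73)²))
= -1805/√(1877×1913) = -1805/√3590701 ≈ -1805/1894.9145 ≈ -0.9525

r ≈ -0.9525


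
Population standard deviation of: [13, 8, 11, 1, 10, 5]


Mean = 48/6 = 8
  (13-8)²=25
  (8-8)²=0
  (11-8)²=9
  (1-8)²=49
  (10-8)²=4
  (5-8)²=9
Σ(x-μ)² = 96
σ² = 96/6 = 16

σ = √(16) ≈ 4.0000


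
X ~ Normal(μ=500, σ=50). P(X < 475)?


z = (475-500)/50 = -0.5
P(Z < -0.5) = 0.3085

P(X < 475) ≈ 0.3085


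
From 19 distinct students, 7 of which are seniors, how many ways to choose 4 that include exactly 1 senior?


Choose 1 of the 7 seniors and 3 of the other 12 students:
C(7,1)×C(12,3) = 7×220 = 1540

1540


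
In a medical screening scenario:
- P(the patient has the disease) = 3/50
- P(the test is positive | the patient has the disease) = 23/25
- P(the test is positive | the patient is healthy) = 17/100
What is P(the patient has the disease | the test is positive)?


Using Bayes' theorem:
P(A|B) = P(B|A)·P(A) / P(B)

P(the test is positive) = 23/25 × 3/50 + 17/100 × 47/50
= 69/1250 + 799/5000 = 43/200

P(the patient has the disease|the test is positive) = (69/1250) / (43/200) = 276/1075

P(the patient has the disease|the test is positive) = 276/1075 ≈ 25.67%


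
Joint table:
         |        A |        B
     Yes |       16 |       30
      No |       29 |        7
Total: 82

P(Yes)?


P(Yes) = (16+30)/82 = 46/82 = 23/41

P(Yes) = 23/41 ≈ 56.10%


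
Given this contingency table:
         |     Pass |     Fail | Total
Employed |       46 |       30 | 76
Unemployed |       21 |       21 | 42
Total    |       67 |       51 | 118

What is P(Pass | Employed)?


P(Pass | Employed) = 46/(46+30) = 46/76 = 23/38

P(Pass|Employed) = 23/38 ≈ 60.53%


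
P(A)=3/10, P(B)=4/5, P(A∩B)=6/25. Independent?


P(A)×P(B) = 6/25
P(A∩B) = 6/25
Equal ✓ → Independent

Yes, independent


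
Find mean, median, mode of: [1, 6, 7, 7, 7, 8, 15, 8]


Sorted: [1, 6, 7, 7, 7, 8, 8, 15]
Mean = 59/8
Median = 7
Freq: {1: 1, 6: 1, 7: 3, 8: 2, 15: 1}
Mode: [7]

Mean=59/8, Median=7, Mode=7


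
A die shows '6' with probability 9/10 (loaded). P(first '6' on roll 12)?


Geometric: P(X=12) = (1-p)^(k-1)×p = (1/10)^11×9/10 = 9/1000000000000

P(X=12) = 9/1000000000000 ≈ 0.00%


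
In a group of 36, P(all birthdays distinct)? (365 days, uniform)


P(all different) = Π(365-i)/365 for i=0..35
= (365/365)×(364/365)×...×(330/365)
= 0.167818

P ≈ 0.1678 ≈ 16.78%


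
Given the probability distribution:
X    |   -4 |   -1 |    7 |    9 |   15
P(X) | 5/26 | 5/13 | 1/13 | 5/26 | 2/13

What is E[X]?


E[X] = Σ x·P(X=x)
= (-4)×(5/26) + (-1)×(5/13) + (7)×(1/13) + (9)×(5/26) + (15)×(2/13)
= 89/26

E[X] = 89/26


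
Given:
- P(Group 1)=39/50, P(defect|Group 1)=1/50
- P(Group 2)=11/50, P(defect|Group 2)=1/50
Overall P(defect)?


P(B) = Σ P(B|Aᵢ)×P(Aᵢ)
  1/50×39/50 = 39/2500
  1/50×11/50 = 11/2500
Sum = 1/50

P(defect) = 1/50 ≈ 2.00%


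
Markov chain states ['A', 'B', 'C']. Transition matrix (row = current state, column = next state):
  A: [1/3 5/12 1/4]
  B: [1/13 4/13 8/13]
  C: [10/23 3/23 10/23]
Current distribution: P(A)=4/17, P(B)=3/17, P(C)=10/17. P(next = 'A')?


P(next=A) = Σᵢ P(now=i)×P(i→A)
= 4/17×1/3 + 3/17×1/13 + 10/17×10/23
= 4/51 + 3/221 + 100/391 = 5303/15249

P = 5303/15249 ≈ 0.3478


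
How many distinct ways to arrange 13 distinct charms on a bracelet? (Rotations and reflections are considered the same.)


Free circular arrangements: rotations and reflections both identified.
(n-1)!/2 = 12!/2 = 479001600/2 = 239500800

239500800


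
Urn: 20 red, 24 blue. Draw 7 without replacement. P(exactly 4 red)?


Hypergeometric: C(20,4)×C(24,3)/C(44,7)
= 4845×2024/38320568 = 5865/22919

P(X=4) = 5865/22919 ≈ 25.59%


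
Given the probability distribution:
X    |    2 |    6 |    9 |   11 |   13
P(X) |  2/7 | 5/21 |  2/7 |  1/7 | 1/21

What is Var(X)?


E[X] = 142/21
E[X²] = 1222/21
Var(X) = E[X²] - (E[X])² = 1222/21 - 20164/441 = 5498/441

Var(X) = 5498/441 ≈ 12.4671


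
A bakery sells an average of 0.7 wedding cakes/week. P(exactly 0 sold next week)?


Poisson(λ=0.7): P(X=0) = e^(-λ)×λ^k/k!
= e^(-0.7) × 0.7^0 / 0!
≈ 0.4965853038 × 1 / 1 ≈ 0.496585

P(X=0) ≈ 0.496585 ≈ 49.66%


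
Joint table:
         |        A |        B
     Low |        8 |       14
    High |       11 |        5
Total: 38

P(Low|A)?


P(Low|A) = 8/(8+11) = 8/19

P = 8/19 ≈ 42.11%


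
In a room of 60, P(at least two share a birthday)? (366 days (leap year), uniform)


P(all different) = Π(366-i)/366 for i=0..59
= 0.005966
P(match) = 1 - 0.005966 = 0.994034

P ≈ 0.9940 ≈ 99.40%


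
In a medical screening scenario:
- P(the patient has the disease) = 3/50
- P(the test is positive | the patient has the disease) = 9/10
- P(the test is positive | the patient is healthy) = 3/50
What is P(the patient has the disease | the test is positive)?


Using Bayes' theorem:
P(A|B) = P(B|A)·P(A) / P(B)

P(the test is positive) = 9/10 × 3/50 + 3/50 × 47/50
= 27/500 + 141/2500 = 69/625

P(the patient has the disease|the test is positive) = (27/500) / (69/625) = 45/92

P(the patient has the disease|the test is positive) = 45/92 ≈ 48.91%


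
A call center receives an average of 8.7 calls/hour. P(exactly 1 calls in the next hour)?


Poisson(λ=8.7): P(X=1) = e^(-λ)×λ^k/k!
= e^(-8.7) × 8.7^1 / 1!
≈ 0.000166585811 × 8.7 / 1 ≈ 0.001449

P(X=1) ≈ 0.001449 ≈ 0.14%


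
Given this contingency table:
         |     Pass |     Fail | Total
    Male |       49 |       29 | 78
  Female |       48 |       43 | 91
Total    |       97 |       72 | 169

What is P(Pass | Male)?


P(Pass | Male) = 49/(49+29) = 49/78

P(Pass|Male) = 49/78 ≈ 62.82%


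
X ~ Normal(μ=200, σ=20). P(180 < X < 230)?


z₁=(180-200)/20=-1.0, z₂=(230-200)/20=1.5
P = Φ(1.5) - Φ(-1.0) = 0.933193 - 0.158655 = 0.774538 ≈ 0.7745

P(180 < X < 230) ≈ 0.7745


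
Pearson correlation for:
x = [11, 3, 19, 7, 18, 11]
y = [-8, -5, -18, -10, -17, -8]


n=6, Σx=69, Σy=-66, Σxy=-909, Σx²=985, Σy²=866
r = (6×(-909) - 69×(-66))/√((6×985 - 69²)(6×866 - (-66)²))
= -900/√(1149×840) = -900/√965160 ≈ -900/982.4256 ≈ -0.9161

r ≈ -0.9161


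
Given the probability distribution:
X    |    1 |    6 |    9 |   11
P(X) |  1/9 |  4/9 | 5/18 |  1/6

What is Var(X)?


E[X] = 64/9
E[X²] = 529/9
Var(X) = E[X²] - (E[X])² = 529/9 - 4096/81 = 665/81

Var(X) = 665/81 ≈ 8.2099


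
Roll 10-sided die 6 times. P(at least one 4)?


P(no 4)^6 = (9/10)^6 = 531441/1000000
P(≥1) = 1 - 531441/1000000 = 468559/1000000

P = 468559/1000000 ≈ 46.86%


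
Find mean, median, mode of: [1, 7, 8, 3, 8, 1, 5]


Sorted: [1, 1, 3, 5, 7, 8, 8]
Mean = 33/7
Median = 5
Freq: {1: 2, 7: 1, 8: 2, 3: 1, 5: 1}
Mode: [1, 8]

Mean=33/7, Median=5, Mode=[1, 8]


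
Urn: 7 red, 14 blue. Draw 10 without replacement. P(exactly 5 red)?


Hypergeometric: C(7,5)×C(14,5)/C(21,10)
= 21×2002/352716 = 77/646

P(X=5) = 77/646 ≈ 11.92%


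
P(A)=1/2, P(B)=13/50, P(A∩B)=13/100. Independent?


P(A)×P(B) = 13/100
P(A∩B) = 13/100
Equal ✓ → Independent

Yes, independent


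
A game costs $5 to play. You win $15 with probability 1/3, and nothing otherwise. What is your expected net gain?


E[gain] = (15-5)×1/3 + (-5)×2/3
= 10/3 - 10/3 = 0

Expected net gain = $0 ≈ $0.00


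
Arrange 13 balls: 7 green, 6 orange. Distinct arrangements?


13!/(7!×6!) = 1716

1716


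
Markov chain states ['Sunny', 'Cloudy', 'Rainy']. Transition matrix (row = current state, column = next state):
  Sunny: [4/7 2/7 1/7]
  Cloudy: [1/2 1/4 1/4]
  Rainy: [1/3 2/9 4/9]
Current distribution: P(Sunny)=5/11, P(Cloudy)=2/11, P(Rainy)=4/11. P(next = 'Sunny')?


P(next=Sunny) = Σᵢ P(now=i)×P(i→Sunny)
= 5/11×4/7 + 2/11×1/2 + 4/11×1/3
= 20/77 + 1/11 + 4/33 = 109/231

P = 109/231 ≈ 0.4719


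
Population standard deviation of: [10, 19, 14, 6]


Mean = 49/4
  (10-49/4)²=81/16
  (19-49/4)²=729/16
  (14-49/4)²=49/16
  (6-49/4)²=625/16
Σ(x-μ)² = 371/4
σ² = (371/4)/4 = 371/16

σ = √(371/16) ≈ 4.8153


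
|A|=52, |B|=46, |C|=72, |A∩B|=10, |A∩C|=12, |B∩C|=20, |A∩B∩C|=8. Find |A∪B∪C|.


|A∪B∪C| = 52+46+72-10-12-20+8 = 136

|A∪B∪C| = 136


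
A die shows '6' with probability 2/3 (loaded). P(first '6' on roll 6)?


Geometric: P(X=6) = (1-p)^(k-1)×p = (1/3)^5×2/3 = 2/729

P(X=6) = 2/729 ≈ 0.27%


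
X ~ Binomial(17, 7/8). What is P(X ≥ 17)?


P(X ≥ 17) = Σ P(X=i) for i=17..17
P(X=17) = 232630513987207/2251799813685248
Sum = 232630513987207/2251799813685248

P(X ≥ 17) = 232630513987207/2251799813685248 ≈ 10.33%


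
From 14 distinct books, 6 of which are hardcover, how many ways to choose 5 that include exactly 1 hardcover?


Choose 1 of the 6 hardcovers and 4 of the other 8 books:
C(6,1)×C(8,4) = 6×70 = 420

420


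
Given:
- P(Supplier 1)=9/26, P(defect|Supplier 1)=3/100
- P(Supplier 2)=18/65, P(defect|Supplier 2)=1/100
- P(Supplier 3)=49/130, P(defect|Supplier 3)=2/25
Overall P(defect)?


P(B) = Σ P(B|Aᵢ)×P(Aᵢ)
  3/100×9/26 = 27/2600
  1/100×18/65 = 9/3250
  2/25×49/130 = 49/1625
Sum = 563/13000

P(defect) = 563/13000 ≈ 4.33%


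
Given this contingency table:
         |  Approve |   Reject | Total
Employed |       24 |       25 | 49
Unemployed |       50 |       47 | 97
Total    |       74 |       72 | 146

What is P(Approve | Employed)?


P(Approve | Employed) = 24/(24+25) = 24/49

P(Approve|Employed) = 24/49 ≈ 48.98%


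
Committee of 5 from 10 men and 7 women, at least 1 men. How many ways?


Count by #men:
  1M,4W: C(10,1)×C(7,4)=350
  2M,3W: C(10,2)×C(7,3)=1575
  3M,2W: C(10,3)×C(7,2)=2520
  4M,1W: C(10,4)×C(7,1)=1470
  5M,0W: C(10,5)×C(7,0)=252
Total = 6167

6167


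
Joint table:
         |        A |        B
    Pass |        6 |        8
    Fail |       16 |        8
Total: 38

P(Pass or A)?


P(Pass∨A) = P(Pass) + P(A) - P(Pass∧A)
= (14 + 22 - 6)/38 = 30/38 = 15/19

P = 15/19 ≈ 78.95%


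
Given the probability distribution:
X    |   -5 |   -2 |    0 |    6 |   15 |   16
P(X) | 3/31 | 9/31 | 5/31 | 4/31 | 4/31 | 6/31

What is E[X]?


E[X] = Σ x·P(X=x)
= (-5)×(3/31) + (-2)×(9/31) + (0)×(5/31) + (6)×(4/31) + (15)×(4/31) + (16)×(6/31)
= 147/31

E[X] = 147/31


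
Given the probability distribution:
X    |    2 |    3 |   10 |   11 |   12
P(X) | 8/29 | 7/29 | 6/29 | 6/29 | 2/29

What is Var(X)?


E[X] = 187/29
E[X²] = 1709/29
Var(X) = E[X²] - (E[X])² = 1709/29 - 34969/841 = 14592/841

Var(X) = 14592/841 ≈ 17.3508


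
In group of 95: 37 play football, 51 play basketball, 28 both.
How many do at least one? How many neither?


|A∪B| = 37+51-28 = 60
Neither = 95-60 = 35

At least one: 60; Neither: 35


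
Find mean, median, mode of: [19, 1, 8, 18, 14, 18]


Sorted: [1, 8, 14, 18, 18, 19]
Mean = 78/6 = 13
Median = 16
Freq: {19: 1, 1: 1, 8: 1, 18: 2, 14: 1}
Mode: [18]

Mean=13, Median=16, Mode=18


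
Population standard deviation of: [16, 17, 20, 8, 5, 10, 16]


Mean = 92/7
  (16-92/7)²=400/49
  (17-92/7)²=729/49
  (20-92/7)²=2304/49
  (8-92/7)²=1296/49
  (5-92/7)²=3249/49
  (10-92/7)²=484/49
  (16-92/7)²=400/49
Σ(x-μ)² = 1266/7
σ² = (1266/7)/7 = 1266/49

σ = √(1266/49) ≈ 5.0830


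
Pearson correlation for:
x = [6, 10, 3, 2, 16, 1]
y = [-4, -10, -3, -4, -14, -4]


n=6, Σx=38, Σy=-39, Σxy=-369, Σx²=406, Σy²=353
r = (6×(-369) - 38×(-39))/√((6×406 - 38²)(6×353 - (-39)²))
= -732/√(992×597) = -732/√592224 ≈ -732/769.5609 ≈ -0.9512

r ≈ -0.9512


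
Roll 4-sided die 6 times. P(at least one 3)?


P(no 3)^6 = (3/4)^6 = 729/4096
P(≥1) = 1 - 729/4096 = 3367/4096

P = 3367/4096 ≈ 82.20%


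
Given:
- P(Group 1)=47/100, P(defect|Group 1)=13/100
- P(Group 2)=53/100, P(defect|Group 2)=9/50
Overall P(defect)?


P(B) = Σ P(B|Aᵢ)×P(Aᵢ)
  13/100×47/100 = 611/10000
  9/50×53/100 = 477/5000
Sum = 313/2000

P(defect) = 313/2000 ≈ 15.65%


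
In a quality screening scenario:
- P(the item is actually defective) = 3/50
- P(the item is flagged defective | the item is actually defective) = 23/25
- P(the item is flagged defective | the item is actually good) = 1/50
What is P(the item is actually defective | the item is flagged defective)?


Using Bayes' theorem:
P(A|B) = P(B|A)·P(A) / P(B)

P(the item is flagged defective) = 23/25 × 3/50 + 1/50 × 47/50
= 69/1250 + 47/2500 = 37/500

P(the item is actually defective|the item is flagged defective) = (69/1250) / (37/500) = 138/185

P(the item is actually defective|the item is flagged defective) = 138/185 ≈ 74.59%


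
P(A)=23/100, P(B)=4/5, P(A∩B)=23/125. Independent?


P(A)×P(B) = 23/125
P(A∩B) = 23/125
Equal ✓ → Independent

Yes, independent


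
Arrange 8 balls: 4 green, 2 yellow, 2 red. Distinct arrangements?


8!/(4!×2!×2!) = 420

420


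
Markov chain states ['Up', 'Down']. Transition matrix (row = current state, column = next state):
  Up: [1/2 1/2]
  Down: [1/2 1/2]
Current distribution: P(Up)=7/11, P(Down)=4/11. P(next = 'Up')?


P(next=Up) = Σᵢ P(now=i)×P(i→Up)
= 7/11×1/2 + 4/11×1/2
= 7/22 + 2/11 = 1/2

P = 1/2 ≈ 0.5000


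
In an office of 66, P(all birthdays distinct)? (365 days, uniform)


P(all different) = Π(365-i)/365 for i=0..65
= (365/365)×(364/365)×...×(300/365)
= 0.001904

P ≈ 0.0019 ≈ 0.19%


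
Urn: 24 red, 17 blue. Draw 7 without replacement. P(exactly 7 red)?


Hypergeometric: C(24,7)×C(17,0)/C(41,7)
= 346104×1/22481940 = 1518/98605

P(X=7) = 1518/98605 ≈ 1.54%


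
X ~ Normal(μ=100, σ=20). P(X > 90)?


z = (90-100)/20 = -0.5
P(X > 90) = 1 - P(Z ≤ -0.5) = 1 - 0.3085 = 0.6915

P(X > 90) ≈ 0.6915


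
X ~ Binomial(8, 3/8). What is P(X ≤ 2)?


P(X ≤ 2) = Σ P(X=i) for i=0..2
P(X=0) = 390625/16777216
P(X=1) = 234375/2097152
P(X=2) = 984375/4194304
Sum = 6203125/16777216

P(X ≤ 2) = 6203125/16777216 ≈ 36.97%


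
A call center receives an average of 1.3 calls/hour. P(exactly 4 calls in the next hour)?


Poisson(λ=1.3): P(X=4) = e^(-λ)×λ^k/k!
= e^(-1.3) × 1.3^4 / 4!
≈ 0.272531793 × 2.8561 / 24 ≈ 0.032432

P(X=4) ≈ 0.032432 ≈ 3.24%


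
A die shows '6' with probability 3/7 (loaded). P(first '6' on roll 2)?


Geometric: P(X=2) = (1-p)^(k-1)×p = (4/7)^1×3/7 = 12/49

P(X=2) = 12/49 ≈ 24.49%


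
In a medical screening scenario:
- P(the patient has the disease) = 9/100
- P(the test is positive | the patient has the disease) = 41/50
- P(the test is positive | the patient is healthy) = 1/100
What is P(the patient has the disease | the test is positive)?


Using Bayes' theorem:
P(A|B) = P(B|A)·P(A) / P(B)

P(the test is positive) = 41/50 × 9/100 + 1/100 × 91/100
= 369/5000 + 91/10000 = 829/10000

P(the patient has the disease|the test is positive) = (369/5000) / (829/10000) = 738/829

P(the patient has the disease|the test is positive) = 738/829 ≈ 89.02%


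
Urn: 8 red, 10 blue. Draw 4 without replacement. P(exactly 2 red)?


Hypergeometric: C(8,2)×C(10,2)/C(18,4)
= 28×45/3060 = 7/17

P(X=2) = 7/17 ≈ 41.18%


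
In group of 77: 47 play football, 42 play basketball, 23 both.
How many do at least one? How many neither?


|A∪B| = 47+42-23 = 66
Neither = 77-66 = 11

At least one: 66; Neither: 11


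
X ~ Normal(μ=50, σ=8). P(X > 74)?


z = (74-50)/8 = 3.0
P(X > 74) = 1 - P(Z ≤ 3.0) = 1 - 0.9987 = 0.0013

P(X > 74) ≈ 0.0013


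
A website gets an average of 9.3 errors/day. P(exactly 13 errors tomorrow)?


Poisson(λ=9.3): P(X=13) = e^(-λ)×λ^k/k!
= e^(-9.3) × 9.3^13 / 13!
≈ 9.142423148e-05 × 3.89294556656e+12 / 6227020800 ≈ 0.057156

P(X=13) ≈ 0.057156 ≈ 5.72%


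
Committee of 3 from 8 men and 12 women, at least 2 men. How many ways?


Count by #men:
  2M,1W: C(8,2)×C(12,1)=336
  3M,0W: C(8,3)×C(12,0)=56
Total = 392

392


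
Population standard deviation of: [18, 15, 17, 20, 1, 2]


Mean = 73/6
  (18-73/6)²=1225/36
  (15-73/6)²=289/36
  (17-73/6)²=841/36
  (20-73/6)²=2209/36
  (1-73/6)²=4489/36
  (2-73/6)²=3721/36
Σ(x-μ)² = 2129/6
σ² = (2129/6)/6 = 2129/36

σ = √(2129/36) ≈ 7.6902


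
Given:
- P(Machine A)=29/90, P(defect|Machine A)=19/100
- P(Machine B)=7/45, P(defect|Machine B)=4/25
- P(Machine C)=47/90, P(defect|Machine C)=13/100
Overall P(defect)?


P(B) = Σ P(B|Aᵢ)×P(Aᵢ)
  19/100×29/90 = 551/9000
  4/25×7/45 = 28/1125
  13/100×47/90 = 611/9000
Sum = 77/500

P(defect) = 77/500 ≈ 15.40%


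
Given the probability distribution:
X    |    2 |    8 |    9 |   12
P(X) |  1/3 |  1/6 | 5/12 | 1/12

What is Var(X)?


E[X] = 27/4
E[X²] = 231/4
Var(X) = E[X²] - (E[X])² = 231/4 - 729/16 = 195/16

Var(X) = 195/16 ≈ 12.1875


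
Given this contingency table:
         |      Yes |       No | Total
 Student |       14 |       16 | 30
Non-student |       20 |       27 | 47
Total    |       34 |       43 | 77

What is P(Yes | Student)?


P(Yes | Student) = 14/(14+16) = 14/30 = 7/15

P(Yes|Student) = 7/15 ≈ 46.67%


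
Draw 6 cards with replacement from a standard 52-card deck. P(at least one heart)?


P(not a heart) = 39/52 = 3/4
P(none in 6 draws) = (3/4)^6 = 729/4096
P(≥1 heart) = 1 - 729/4096 = 3367/4096

P = 3367/4096 ≈ 82.20%


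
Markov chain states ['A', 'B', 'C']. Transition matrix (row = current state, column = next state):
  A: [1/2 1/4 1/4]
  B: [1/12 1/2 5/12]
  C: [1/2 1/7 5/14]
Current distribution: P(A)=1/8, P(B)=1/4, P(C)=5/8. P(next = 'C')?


P(next=C) = Σᵢ P(now=i)×P(i→C)
= 1/8×1/4 + 1/4×5/12 + 5/8×5/14
= 1/32 + 5/48 + 25/112 = 241/672

P = 241/672 ≈ 0.3586


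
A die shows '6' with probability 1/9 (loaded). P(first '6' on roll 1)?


Geometric: P(X=1) = (1-p)^(k-1)×p = (8/9)^0×1/9 = 1/9

P(X=1) = 1/9 ≈ 11.11%


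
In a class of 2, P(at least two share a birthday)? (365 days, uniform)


P(all different) = Π(365-i)/365 for i=0..1
= 0.997260
P(match) = 1 - 0.997260 = 0.002740

P ≈ 0.0027 ≈ 0.27%


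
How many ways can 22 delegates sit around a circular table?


Circular arrangements of 22 distinct objects: fix one position to break rotational symmetry.
(n-1)! = 21! = 51090942171709440000

51090942171709440000


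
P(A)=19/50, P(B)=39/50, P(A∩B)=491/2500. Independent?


P(A)×P(B) = 741/2500
P(A∩B) = 491/2500
Not equal → NOT independent

No, not independent


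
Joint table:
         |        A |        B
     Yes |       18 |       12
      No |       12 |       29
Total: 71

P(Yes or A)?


P(Yes∨A) = P(Yes) + P(A) - P(Yes∧A)
= (30 + 30 - 18)/71 = 42/71

P = 42/71 ≈ 59.15%


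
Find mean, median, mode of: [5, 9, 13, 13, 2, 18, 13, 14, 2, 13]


Sorted: [2, 2, 5, 9, 13, 13, 13, 13, 14, 18]
Mean = 102/10 = 51/5
Median = 13
Freq: {5: 1, 9: 1, 13: 4, 2: 2, 18: 1, 14: 1}
Mode: [13]

Mean=51/5, Median=13, Mode=13


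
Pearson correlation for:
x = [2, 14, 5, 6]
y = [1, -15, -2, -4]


n=4, Σx=27, Σy=-20, Σxy=-242, Σx²=261, Σy²=246
r = (4×(-242) - 27×(-20))/√((4×261 - 27²)(4×246 - (-20)²))
= -428/√(315×584) = -428/√183960 ≈ -428/428.9056 ≈ -0.9979

r ≈ -0.9979


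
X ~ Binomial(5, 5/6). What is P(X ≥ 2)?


P(X ≥ 2) = Σ P(X=i) for i=2..5
P(X=2) = 125/3888
P(X=3) = 625/3888
P(X=4) = 3125/7776
P(X=5) = 3125/7776
Sum = 3875/3888

P(X ≥ 2) = 3875/3888 ≈ 99.67%


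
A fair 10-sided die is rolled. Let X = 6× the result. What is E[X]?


E[die] = (1+10)/2 = 11/2
E[X] = 6 × 11/2 = 33

E[X] = 33


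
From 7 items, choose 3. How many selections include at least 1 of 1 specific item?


Complement: C(7,3) - C(6,3) = 35 - 20 = 15

15


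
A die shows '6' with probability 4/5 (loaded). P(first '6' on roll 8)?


Geometric: P(X=8) = (1-p)^(k-1)×p = (1/5)^7×4/5 = 4/390625

P(X=8) = 4/390625 ≈ 0.00%


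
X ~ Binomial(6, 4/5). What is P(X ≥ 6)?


P(X ≥ 6) = Σ P(X=i) for i=6..6
P(X=6) = 4096/15625
Sum = 4096/15625

P(X ≥ 6) = 4096/15625 ≈ 26.21%


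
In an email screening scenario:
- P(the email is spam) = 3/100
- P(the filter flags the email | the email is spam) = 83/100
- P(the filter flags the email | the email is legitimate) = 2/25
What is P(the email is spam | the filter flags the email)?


Using Bayes' theorem:
P(A|B) = P(B|A)·P(A) / P(B)

P(the filter flags the email) = 83/100 × 3/100 + 2/25 × 97/100
= 249/10000 + 97/1250 = 41/400

P(the email is spam|the filter flags the email) = (249/10000) / (41/400) = 249/1025

P(the email is spam|the filter flags the email) = 249/1025 ≈ 24.29%


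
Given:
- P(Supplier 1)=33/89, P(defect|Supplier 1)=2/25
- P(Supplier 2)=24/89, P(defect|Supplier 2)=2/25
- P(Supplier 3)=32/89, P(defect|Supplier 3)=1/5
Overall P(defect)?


P(B) = Σ P(B|Aᵢ)×P(Aᵢ)
  2/25×33/89 = 66/2225
  2/25×24/89 = 48/2225
  1/5×32/89 = 32/445
Sum = 274/2225

P(defect) = 274/2225 ≈ 12.31%


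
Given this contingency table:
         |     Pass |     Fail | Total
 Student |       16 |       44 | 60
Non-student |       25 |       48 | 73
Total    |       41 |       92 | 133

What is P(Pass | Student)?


P(Pass | Student) = 16/(16+44) = 16/60 = 4/15

P(Pass|Student) = 4/15 ≈ 26.67%


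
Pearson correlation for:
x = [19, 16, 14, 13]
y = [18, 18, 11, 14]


n=4, Σx=62, Σy=61, Σxy=966, Σx²=982, Σy²=965
r = (4×966 - 62×61)/√((4×982 - 62²)(4×965 - 61²))
= 82/√(84×139) = 82/√11676 ≈ 82/108.0555 ≈ 0.7589

r ≈ 0.7589


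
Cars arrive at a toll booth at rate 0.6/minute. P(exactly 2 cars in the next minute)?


Poisson(λ=0.6): P(X=2) = e^(-λ)×λ^k/k!
= e^(-0.6) × 0.6^2 / 2!
≈ 0.5488116361 × 0.36 / 2 ≈ 0.098786

P(X=2) ≈ 0.098786 ≈ 9.88%


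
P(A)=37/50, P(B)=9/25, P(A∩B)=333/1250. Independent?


P(A)×P(B) = 333/1250
P(A∩B) = 333/1250
Equal ✓ → Independent

Yes, independent


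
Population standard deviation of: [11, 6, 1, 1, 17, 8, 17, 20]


Mean = 81/8
  (11-81/8)²=49/64
  (6-81/8)²=1089/64
  (1-81/8)²=5329/64
  (1-81/8)²=5329/64
  (17-81/8)²=3025/64
  (8-81/8)²=289/64
  (17-81/8)²=3025/64
  (20-81/8)²=6241/64
Σ(x-μ)² = 3047/8
σ² = (3047/8)/8 = 3047/64

σ = √(3047/64) ≈ 6.9000


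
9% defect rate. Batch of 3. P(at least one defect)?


P(all good) = (91/100)^3 = 753571/1000000
P(≥1 defect) = 246429/1000000

P = 246429/1000000 ≈ 24.64%


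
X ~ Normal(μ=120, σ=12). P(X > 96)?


z = (96-120)/12 = -2.0
P(X > 96) = 1 - P(Z ≤ -2.0) = 1 - 0.0228 = 0.9772

P(X > 96) ≈ 0.9772


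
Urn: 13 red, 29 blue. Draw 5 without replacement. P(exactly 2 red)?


Hypergeometric: C(13,2)×C(29,3)/C(42,5)
= 78×3654/850668 = 261/779

P(X=2) = 261/779 ≈ 33.50%


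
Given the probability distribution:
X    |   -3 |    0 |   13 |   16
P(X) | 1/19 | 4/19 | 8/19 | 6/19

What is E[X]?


E[X] = Σ x·P(X=x)
= (-3)×(1/19) + (0)×(4/19) + (13)×(8/19) + (16)×(6/19)
= 197/19

E[X] = 197/19


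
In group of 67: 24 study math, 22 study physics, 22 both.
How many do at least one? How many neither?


|A∪B| = 24+22-22 = 24
Neither = 67-24 = 43

At least one: 24; Neither: 43


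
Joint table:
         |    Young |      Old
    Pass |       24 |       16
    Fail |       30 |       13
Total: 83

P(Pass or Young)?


P(Pass∨Young) = P(Pass) + P(Young) - P(Pass∧Young)
= (40 + 54 - 24)/83 = 70/83

P = 70/83 ≈ 84.34%


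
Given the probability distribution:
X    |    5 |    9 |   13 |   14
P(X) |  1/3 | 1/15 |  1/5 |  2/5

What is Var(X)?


E[X] = 157/15
E[X²] = 1889/15
Var(X) = E[X²] - (E[X])² = 1889/15 - 24649/225 = 3686/225

Var(X) = 3686/225 ≈ 16.3822


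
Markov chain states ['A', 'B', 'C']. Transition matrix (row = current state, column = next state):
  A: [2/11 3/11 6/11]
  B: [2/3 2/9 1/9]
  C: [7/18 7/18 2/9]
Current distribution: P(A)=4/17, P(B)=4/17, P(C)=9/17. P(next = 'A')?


P(next=A) = Σᵢ P(now=i)×P(i→A)
= 4/17×2/11 + 4/17×2/3 + 9/17×7/18
= 8/187 + 8/51 + 7/34 = 455/1122

P = 455/1122 ≈ 0.4055


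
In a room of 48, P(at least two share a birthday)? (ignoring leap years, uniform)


P(all different) = Π(365-i)/365 for i=0..47
= 0.039402
P(match) = 1 - 0.039402 = 0.960598

P ≈ 0.9606 ≈ 96.06%


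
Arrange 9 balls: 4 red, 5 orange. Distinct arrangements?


9!/(4!×5!) = 126

126


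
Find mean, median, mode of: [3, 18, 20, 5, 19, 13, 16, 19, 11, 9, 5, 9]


Sorted: [3, 5, 5, 9, 9, 11, 13, 16, 18, 19, 19, 20]
Mean = 147/12 = 49/4
Median = 12
Freq: {3: 1, 18: 1, 20: 1, 5: 2, 19: 2, 13: 1, 16: 1, 11: 1, 9: 2}
Mode: [5, 9, 19]

Mean=49/4, Median=12, Mode=[5, 9, 19]


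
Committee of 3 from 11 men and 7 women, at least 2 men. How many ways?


Count by #men:
  2M,1W: C(11,2)×C(7,1)=385
  3M,0W: C(11,3)×C(7,0)=165
Total = 550

550


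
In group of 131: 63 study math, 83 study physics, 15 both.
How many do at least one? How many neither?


|A∪B| = 63+83-15 = 131
Neither = 131-131 = 0

At least one: 131; Neither: 0


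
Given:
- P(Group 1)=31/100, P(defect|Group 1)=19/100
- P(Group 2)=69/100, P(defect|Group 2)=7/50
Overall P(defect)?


P(B) = Σ P(B|Aᵢ)×P(Aᵢ)
  19/100×31/100 = 589/10000
  7/50×69/100 = 483/5000
Sum = 311/2000

P(defect) = 311/2000 ≈ 15.55%


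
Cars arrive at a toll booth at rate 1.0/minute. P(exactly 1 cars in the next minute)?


Poisson(λ=1.0): P(X=1) = e^(-λ)×λ^k/k!
= e^(-1.0) × 1.0^1 / 1!
≈ 0.3678794412 × 1 / 1 ≈ 0.367879

P(X=1) ≈ 0.367879 ≈ 36.79%


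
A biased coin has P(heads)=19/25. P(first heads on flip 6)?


Geometric: P(X=6) = (1-p)^(k-1)×p = (6/25)^5×19/25 = 147744/244140625

P(X=6) = 147744/244140625 ≈ 0.06%


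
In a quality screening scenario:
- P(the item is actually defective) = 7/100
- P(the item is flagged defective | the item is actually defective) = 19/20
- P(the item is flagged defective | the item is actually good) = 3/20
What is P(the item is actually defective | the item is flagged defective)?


Using Bayes' theorem:
P(A|B) = P(B|A)·P(A) / P(B)

P(the item is flagged defective) = 19/20 × 7/100 + 3/20 × 93/100
= 133/2000 + 279/2000 = 103/500

P(the item is actually defective|the item is flagged defective) = (133/2000) / (103/500) = 133/412

P(the item is actually defective|the item is flagged defective) = 133/412 ≈ 32.28%


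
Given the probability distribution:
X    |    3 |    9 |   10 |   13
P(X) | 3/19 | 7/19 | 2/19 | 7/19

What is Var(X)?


E[X] = 183/19
E[X²] = 1977/19
Var(X) = E[X²] - (E[X])² = 1977/19 - 33489/361 = 4074/361

Var(X) = 4074/361 ≈ 11.2853


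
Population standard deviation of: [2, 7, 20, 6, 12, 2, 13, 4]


Mean = 66/8 = 33/4
  (2-33/4)²=625/16
  (7-33/4)²=25/16
  (20-33/4)²=2209/16
  (6-33/4)²=81/16
  (12-33/4)²=225/16
  (2-33/4)²=625/16
  (13-33/4)²=361/16
  (4-33/4)²=289/16
Σ(x-μ)² = 555/2
σ² = (555/2)/8 = 555/16

σ = √(555/16) ≈ 5.8896


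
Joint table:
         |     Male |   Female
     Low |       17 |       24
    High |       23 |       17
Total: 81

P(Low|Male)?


P(Low|Male) = 17/(17+23) = 17/40

P = 17/40 ≈ 42.50%


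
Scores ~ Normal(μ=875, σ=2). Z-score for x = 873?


z = (x - μ)/σ = (873 - 875)/2 = -1.0

z = -1.0


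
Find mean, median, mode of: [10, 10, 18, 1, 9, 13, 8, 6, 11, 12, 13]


Sorted: [1, 6, 8, 9, 10, 10, 11, 12, 13, 13, 18]
Mean = 111/11
Median = 10
Freq: {10: 2, 18: 1, 1: 1, 9: 1, 13: 2, 8: 1, 6: 1, 11: 1, 12: 1}
Mode: [10, 13]

Mean=111/11, Median=10, Mode=[10, 13]


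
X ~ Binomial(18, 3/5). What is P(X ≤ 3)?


P(X ≤ 3) = Σ P(X=i) for i=0..3
P(X=0) = 262144/3814697265625
P(X=1) = 7077888/3814697265625
P(X=2) = 90243072/3814697265625
P(X=3) = 721944576/3814697265625
Sum = 163905536/762939453125

P(X ≤ 3) = 163905536/762939453125 ≈ 0.02%


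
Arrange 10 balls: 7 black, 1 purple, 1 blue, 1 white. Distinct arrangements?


10!/(7!×1!×1!×1!) = 720

720


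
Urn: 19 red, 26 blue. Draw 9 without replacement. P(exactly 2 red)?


Hypergeometric: C(19,2)×C(26,7)/C(45,9)
= 171×657800/886163135 = 8280/65231

P(X=2) = 8280/65231 ≈ 12.69%


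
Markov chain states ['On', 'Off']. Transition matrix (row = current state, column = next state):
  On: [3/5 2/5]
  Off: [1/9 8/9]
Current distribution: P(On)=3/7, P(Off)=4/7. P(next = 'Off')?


P(next=Off) = Σᵢ P(now=i)×P(i→Off)
= 3/7×2/5 + 4/7×8/9
= 6/35 + 32/63 = 214/315

P = 214/315 ≈ 0.6794


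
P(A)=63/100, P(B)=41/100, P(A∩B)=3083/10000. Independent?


P(A)×P(B) = 2583/10000
P(A∩B) = 3083/10000
Not equal → NOT independent

No, not independent


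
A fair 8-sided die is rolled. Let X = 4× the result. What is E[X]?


E[die] = (1+8)/2 = 9/2
E[X] = 4 × 9/2 = 18

E[X] = 18


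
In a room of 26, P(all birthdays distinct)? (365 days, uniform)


P(all different) = Π(365-i)/365 for i=0..25
= (365/365)×(364/365)×...×(340/365)
= 0.401759

P ≈ 0.4018 ≈ 40.18%


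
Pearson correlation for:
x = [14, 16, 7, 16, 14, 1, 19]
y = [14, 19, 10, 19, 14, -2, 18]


n=7, Σx=87, Σy=92, Σxy=1410, Σx²=1315, Σy²=1542
r = (7×1410 - 87×92)/√((7×1315 - 87²)(7×1542 - 92²))
= 1866/√(1636×2330) = 1866/√3811880 ≈ 1866/1952.4036 ≈ 0.9557

r ≈ 0.9557


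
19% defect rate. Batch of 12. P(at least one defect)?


P(all good) = (81/100)^12 = 79766443076872509863361/1000000000000000000000000
P(≥1 defect) = 920233556923127490136639/1000000000000000000000000

P = 920233556923127490136639/1000000000000000000000000 ≈ 92.02%


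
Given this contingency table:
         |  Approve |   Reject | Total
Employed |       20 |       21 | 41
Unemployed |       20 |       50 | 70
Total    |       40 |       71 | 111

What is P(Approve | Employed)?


P(Approve | Employed) = 20/(20+21) = 20/41

P(Approve|Employed) = 20/41 ≈ 48.78%


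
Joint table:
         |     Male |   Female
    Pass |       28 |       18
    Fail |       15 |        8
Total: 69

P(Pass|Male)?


P(Pass|Male) = 28/(28+15) = 28/43

P = 28/43 ≈ 65.12%


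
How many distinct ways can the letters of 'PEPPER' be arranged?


Letters: 6, freq: {'P': 3, 'E': 2, 'R': 1}
6!/(3!×2!×1!) = 720/12 = 60

60


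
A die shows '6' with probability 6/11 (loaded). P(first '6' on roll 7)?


Geometric: P(X=7) = (1-p)^(k-1)×p = (5/11)^6×6/11 = 93750/19487171

P(X=7) = 93750/19487171 ≈ 0.48%


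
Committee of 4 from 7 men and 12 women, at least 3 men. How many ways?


Count by #men:
  3M,1W: C(7,3)×C(12,1)=420
  4M,0W: C(7,4)×C(12,0)=35
Total = 455

455


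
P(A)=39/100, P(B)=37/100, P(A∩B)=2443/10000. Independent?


P(A)×P(B) = 1443/10000
P(A∩B) = 2443/10000
Not equal → NOT independent

No, not independent


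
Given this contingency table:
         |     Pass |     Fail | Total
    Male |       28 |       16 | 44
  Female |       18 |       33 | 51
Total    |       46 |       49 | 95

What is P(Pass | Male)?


P(Pass | Male) = 28/(28+16) = 28/44 = 7/11

P(Pass|Male) = 7/11 ≈ 63.64%


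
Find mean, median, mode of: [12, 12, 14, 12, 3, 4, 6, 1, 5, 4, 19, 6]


Sorted: [1, 3, 4, 4, 5, 6, 6, 12, 12, 12, 14, 19]
Mean = 98/12 = 49/6
Median = 6
Freq: {12: 3, 14: 1, 3: 1, 4: 2, 6: 2, 1: 1, 5: 1, 19: 1}
Mode: [12]

Mean=49/6, Median=6, Mode=12


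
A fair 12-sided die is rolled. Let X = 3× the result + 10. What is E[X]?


E[die] = (1+12)/2 = 13/2
E[X] = 3×13/2 + 10 = 59/2

E[X] = 59/2


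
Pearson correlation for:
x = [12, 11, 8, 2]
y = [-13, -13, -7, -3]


n=4, Σx=33, Σy=-36, Σxy=-361, Σx²=333, Σy²=396
r = (4×(-361) - 33×(-36))/√((4×333 - 33²)(4×396 - (-36)²))
= -256/√(243×288) = -256/√69984 ≈ -256/264.5449 ≈ -0.9677

r ≈ -0.9677


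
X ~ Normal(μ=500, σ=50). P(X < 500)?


z = (500-500)/50 = 0.0
P(Z < 0.0) = 0.5000

P(X < 500) ≈ 0.5000


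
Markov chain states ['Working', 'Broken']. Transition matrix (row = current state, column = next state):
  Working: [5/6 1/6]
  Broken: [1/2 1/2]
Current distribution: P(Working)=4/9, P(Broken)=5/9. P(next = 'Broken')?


P(next=Broken) = Σᵢ P(now=i)×P(i→Broken)
= 4/9×1/6 + 5/9×1/2
= 2/27 + 5/18 = 19/54

P = 19/54 ≈ 0.3519


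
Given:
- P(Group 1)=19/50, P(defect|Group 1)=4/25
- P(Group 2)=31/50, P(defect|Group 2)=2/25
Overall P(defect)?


P(B) = Σ P(B|Aᵢ)×P(Aᵢ)
  4/25×19/50 = 38/625
  2/25×31/50 = 31/625
Sum = 69/625

P(defect) = 69/625 ≈ 11.04%
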